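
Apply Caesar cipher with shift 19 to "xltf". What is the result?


Caesar cipher: shift "xltf" by 19
  'x' (pos 23) + 19 = pos 16 = 'q'
  'l' (pos 11) + 19 = pos 4 = 'e'
  't' (pos 19) + 19 = pos 12 = 'm'
  'f' (pos 5) + 19 = pos 24 = 'y'
Result: qemy

qemy


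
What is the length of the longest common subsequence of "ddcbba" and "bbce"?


LCS of "ddcbba" and "bbce"
DP table:
           b    b    c    e
      0    0    0    0    0
  d   0    0    0    0    0
  d   0    0    0    0    0
  c   0    0    0    1    1
  b   0    1    1    1    1
  b   0    1    2    2    2
  a   0    1    2    2    2
LCS length = dp[6][4] = 2

2


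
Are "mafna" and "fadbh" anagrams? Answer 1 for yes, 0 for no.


Strings: "mafna", "fadbh"
Sorted first:  aafmn
Sorted second: abdfh
Differ at position 1: 'a' vs 'b' => not anagrams

0


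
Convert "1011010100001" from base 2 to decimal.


Input: "1011010100001" in base 2
Positional expansion:
  Digit '1' (value 1) x 2^12 = 4096
  Digit '0' (value 0) x 2^11 = 0
  Digit '1' (value 1) x 2^10 = 1024
  Digit '1' (value 1) x 2^9 = 512
  Digit '0' (value 0) x 2^8 = 0
  Digit '1' (value 1) x 2^7 = 128
  Digit '0' (value 0) x 2^6 = 0
  Digit '1' (value 1) x 2^5 = 32
  Digit '0' (value 0) x 2^4 = 0
  Digit '0' (value 0) x 2^3 = 0
  Digit '0' (value 0) x 2^2 = 0
  Digit '0' (value 0) x 2^1 = 0
  Digit '1' (value 1) x 2^0 = 1
Sum = 5793

5793


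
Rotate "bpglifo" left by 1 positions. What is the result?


Input: "bpglifo", rotate left by 1
First 1 characters: "b"
Remaining characters: "pglifo"
Concatenate remaining + first: "pglifo" + "b" = "pglifob"

pglifob


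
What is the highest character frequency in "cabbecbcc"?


Input: cabbecbcc
Character counts:
  'a': 1
  'b': 3
  'c': 4
  'e': 1
Maximum frequency: 4

4


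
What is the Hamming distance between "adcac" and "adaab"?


Comparing "adcac" and "adaab" position by position:
  Position 0: 'a' vs 'a' => same
  Position 1: 'd' vs 'd' => same
  Position 2: 'c' vs 'a' => differ
  Position 3: 'a' vs 'a' => same
  Position 4: 'c' vs 'b' => differ
Total differences (Hamming distance): 2

2


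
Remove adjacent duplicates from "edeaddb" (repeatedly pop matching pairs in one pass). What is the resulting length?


Input: edeaddb
Stack-based adjacent duplicate removal:
  Read 'e': push. Stack: e
  Read 'd': push. Stack: ed
  Read 'e': push. Stack: ede
  Read 'a': push. Stack: edea
  Read 'd': push. Stack: edead
  Read 'd': matches stack top 'd' => pop. Stack: edea
  Read 'b': push. Stack: edeab
Final stack: "edeab" (length 5)

5


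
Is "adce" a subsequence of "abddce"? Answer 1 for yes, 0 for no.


Check if "adce" is a subsequence of "abddce"
Greedy scan:
  Position 0 ('a'): matches sub[0] = 'a'
  Position 1 ('b'): no match needed
  Position 2 ('d'): matches sub[1] = 'd'
  Position 3 ('d'): no match needed
  Position 4 ('c'): matches sub[2] = 'c'
  Position 5 ('e'): matches sub[3] = 'e'
All 4 characters matched => is a subsequence

1


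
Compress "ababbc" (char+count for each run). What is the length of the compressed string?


Input: ababbc
Runs:
  'a' x 1 => "a1"
  'b' x 1 => "b1"
  'a' x 1 => "a1"
  'b' x 2 => "b2"
  'c' x 1 => "c1"
Compressed: "a1b1a1b2c1"
Compressed length: 10

10


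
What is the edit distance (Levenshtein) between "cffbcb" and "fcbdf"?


Computing edit distance: "cffbcb" -> "fcbdf"
DP table:
           f    c    b    d    f
      0    1    2    3    4    5
  c   1    1    1    2    3    4
  f   2    1    2    2    3    3
  f   3    2    2    3    3    3
  b   4    3    3    2    3    4
  c   5    4    3    3    3    4
  b   6    5    4    3    4    4
Edit distance = dp[6][5] = 4

4


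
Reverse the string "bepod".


Input: bepod
Reading characters right to left:
  Position 4: 'd'
  Position 3: 'o'
  Position 2: 'p'
  Position 1: 'e'
  Position 0: 'b'
Reversed: dopeb

dopeb


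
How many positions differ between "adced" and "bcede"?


Comparing "adced" and "bcede" position by position:
  Position 0: 'a' vs 'b' => DIFFER
  Position 1: 'd' vs 'c' => DIFFER
  Position 2: 'c' vs 'e' => DIFFER
  Position 3: 'e' vs 'd' => DIFFER
  Position 4: 'd' vs 'e' => DIFFER
Positions that differ: 5

5


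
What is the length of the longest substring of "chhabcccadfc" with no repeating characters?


Input: "chhabcccadfc"
Sliding window (track last position of each char):
  Position 0 ('c'): window [0,0] length 1 -- new best
  Position 1 ('h'): window [0,1] length 2 -- new best
  Position 2 ('h'): repeat (last at 1), move window start to 2
  Position 2 ('h'): window [2,2] length 1
  Position 3 ('a'): window [2,3] length 2
  Position 4 ('b'): window [2,4] length 3 -- new best
  Position 5 ('c'): window [2,5] length 4 -- new best
  Position 6 ('c'): repeat (last at 5), move window start to 6
  Position 6 ('c'): window [6,6] length 1
  Position 7 ('c'): repeat (last at 6), move window start to 7
  Position 7 ('c'): window [7,7] length 1
  Position 8 ('a'): window [7,8] length 2
  Position 9 ('d'): window [7,9] length 3
  Position 10 ('f'): window [7,10] length 4
  Position 11 ('c'): repeat (last at 7), move window start to 8
  Position 11 ('c'): window [8,11] length 4
Longest substring with no repeats: "habc" with length 4

4


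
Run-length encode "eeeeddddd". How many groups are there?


Input: eeeeddddd
Scanning for consecutive runs:
  Group 1: 'e' x 4 (positions 0-3)
  Group 2: 'd' x 5 (positions 4-8)
Total groups: 2

2


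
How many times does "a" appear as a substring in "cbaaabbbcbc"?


Searching for "a" in "cbaaabbbcbc"
Scanning each position:
  Position 0: "c" => no
  Position 1: "b" => no
  Position 2: "a" => MATCH
  Position 3: "a" => MATCH
  Position 4: "a" => MATCH
  Position 5: "b" => no
  Position 6: "b" => no
  Position 7: "b" => no
  Position 8: "c" => no
  Position 9: "b" => no
  Position 10: "c" => no
Total occurrences: 3

3


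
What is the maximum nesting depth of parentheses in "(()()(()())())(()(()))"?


Input: "(()()(()())())(()(()))"
Tracking depth:
  Position 0 '(': depth becomes 1
  Position 1 '(': depth becomes 2
  Position 2 ')': depth becomes 1
  Position 3 '(': depth becomes 2
  Position 4 ')': depth becomes 1
  Position 5 '(': depth becomes 2
  Position 6 '(': depth becomes 3
  Position 7 ')': depth becomes 2
  Position 8 '(': depth becomes 3
  Position 9 ')': depth becomes 2
  Position 10 ')': depth becomes 1
  Position 11 '(': depth becomes 2
  Position 12 ')': depth becomes 1
  Position 13 ')': depth becomes 0
  Position 14 '(': depth becomes 1
  Position 15 '(': depth becomes 2
  Position 16 ')': depth becomes 1
  Position 17 '(': depth becomes 2
  Position 18 '(': depth becomes 3
  Position 19 ')': depth becomes 2
  Position 20 ')': depth becomes 1
  Position 21 ')': depth becomes 0
Maximum depth reached: 3

3


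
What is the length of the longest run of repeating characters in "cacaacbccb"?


Input: "cacaacbccb"
Scanning for longest run:
  Position 1 ('a'): new char, reset run to 1
  Position 2 ('c'): new char, reset run to 1
  Position 3 ('a'): new char, reset run to 1
  Position 4 ('a'): continues run of 'a', length=2
  Position 5 ('c'): new char, reset run to 1
  Position 6 ('b'): new char, reset run to 1
  Position 7 ('c'): new char, reset run to 1
  Position 8 ('c'): continues run of 'c', length=2
  Position 9 ('b'): new char, reset run to 1
Longest run: 'a' with length 2

2


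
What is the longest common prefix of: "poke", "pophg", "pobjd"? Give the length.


Words: poke, pophg, pobjd
  Position 0: all 'p' => match
  Position 1: all 'o' => match
  Position 2: ('k', 'p', 'b') => mismatch, stop
LCP = "po" (length 2)

2


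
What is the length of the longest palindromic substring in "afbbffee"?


Input: "afbbffee"
Checking substrings for palindromes:
  [1:5] "fbbf" (len 4) => palindrome
  [2:4] "bb" (len 2) => palindrome
  [4:6] "ff" (len 2) => palindrome
  [6:8] "ee" (len 2) => palindrome
Longest palindromic substring: "fbbf" with length 4

4


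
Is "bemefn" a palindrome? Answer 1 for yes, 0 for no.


Input: bemefn
Reversed: nfemeb
  Compare pos 0 ('b') with pos 5 ('n'): MISMATCH
  Compare pos 1 ('e') with pos 4 ('f'): MISMATCH
  Compare pos 2 ('m') with pos 3 ('e'): MISMATCH
Result: not a palindrome

0


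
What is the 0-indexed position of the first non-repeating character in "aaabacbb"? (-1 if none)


Input: aaabacbb
Character frequencies:
  'a': 4
  'b': 3
  'c': 1
Scanning left to right for freq == 1:
  Position 0 ('a'): freq=4, skip
  Position 1 ('a'): freq=4, skip
  Position 2 ('a'): freq=4, skip
  Position 3 ('b'): freq=3, skip
  Position 4 ('a'): freq=4, skip
  Position 5 ('c'): unique! => answer = 5

5


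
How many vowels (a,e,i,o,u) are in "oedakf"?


Input: oedakf
Checking each character:
  'o' at position 0: vowel (running total: 1)
  'e' at position 1: vowel (running total: 2)
  'd' at position 2: consonant
  'a' at position 3: vowel (running total: 3)
  'k' at position 4: consonant
  'f' at position 5: consonant
Total vowels: 3

3


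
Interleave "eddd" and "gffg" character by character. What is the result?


Interleaving "eddd" and "gffg":
  Position 0: 'e' from first, 'g' from second => "eg"
  Position 1: 'd' from first, 'f' from second => "df"
  Position 2: 'd' from first, 'f' from second => "df"
  Position 3: 'd' from first, 'g' from second => "dg"
Result: egdfdfdg

egdfdfdg


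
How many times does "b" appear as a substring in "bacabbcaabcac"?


Searching for "b" in "bacabbcaabcac"
Scanning each position:
  Position 0: "b" => MATCH
  Position 1: "a" => no
  Position 2: "c" => no
  Position 3: "a" => no
  Position 4: "b" => MATCH
  Position 5: "b" => MATCH
  Position 6: "c" => no
  Position 7: "a" => no
  Position 8: "a" => no
  Position 9: "b" => MATCH
  Position 10: "c" => no
  Position 11: "a" => no
  Position 12: "c" => no
Total occurrences: 4

4


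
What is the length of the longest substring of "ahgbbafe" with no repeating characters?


Input: "ahgbbafe"
Sliding window (track last position of each char):
  Position 0 ('a'): window [0,0] length 1 -- new best
  Position 1 ('h'): window [0,1] length 2 -- new best
  Position 2 ('g'): window [0,2] length 3 -- new best
  Position 3 ('b'): window [0,3] length 4 -- new best
  Position 4 ('b'): repeat (last at 3), move window start to 4
  Position 4 ('b'): window [4,4] length 1
  Position 5 ('a'): window [4,5] length 2
  Position 6 ('f'): window [4,6] length 3
  Position 7 ('e'): window [4,7] length 4
Longest substring with no repeats: "ahgb" with length 4

4


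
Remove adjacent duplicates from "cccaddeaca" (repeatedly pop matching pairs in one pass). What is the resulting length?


Input: cccaddeaca
Stack-based adjacent duplicate removal:
  Read 'c': push. Stack: c
  Read 'c': matches stack top 'c' => pop. Stack: (empty)
  Read 'c': push. Stack: c
  Read 'a': push. Stack: ca
  Read 'd': push. Stack: cad
  Read 'd': matches stack top 'd' => pop. Stack: ca
  Read 'e': push. Stack: cae
  Read 'a': push. Stack: caea
  Read 'c': push. Stack: caeac
  Read 'a': push. Stack: caeaca
Final stack: "caeaca" (length 6)

6


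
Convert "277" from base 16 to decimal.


Input: "277" in base 16
Positional expansion:
  Digit '2' (value 2) x 16^2 = 512
  Digit '7' (value 7) x 16^1 = 112
  Digit '7' (value 7) x 16^0 = 7
Sum = 631

631


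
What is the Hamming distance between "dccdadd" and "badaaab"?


Comparing "dccdadd" and "badaaab" position by position:
  Position 0: 'd' vs 'b' => differ
  Position 1: 'c' vs 'a' => differ
  Position 2: 'c' vs 'd' => differ
  Position 3: 'd' vs 'a' => differ
  Position 4: 'a' vs 'a' => same
  Position 5: 'd' vs 'a' => differ
  Position 6: 'd' vs 'b' => differ
Total differences (Hamming distance): 6

6


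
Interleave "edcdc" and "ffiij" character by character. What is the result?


Interleaving "edcdc" and "ffiij":
  Position 0: 'e' from first, 'f' from second => "ef"
  Position 1: 'd' from first, 'f' from second => "df"
  Position 2: 'c' from first, 'i' from second => "ci"
  Position 3: 'd' from first, 'i' from second => "di"
  Position 4: 'c' from first, 'j' from second => "cj"
Result: efdfcidicj

efdfcidicj


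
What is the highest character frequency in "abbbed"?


Input: abbbed
Character counts:
  'a': 1
  'b': 3
  'd': 1
  'e': 1
Maximum frequency: 3

3


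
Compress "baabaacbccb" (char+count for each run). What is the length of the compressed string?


Input: baabaacbccb
Runs:
  'b' x 1 => "b1"
  'a' x 2 => "a2"
  'b' x 1 => "b1"
  'a' x 2 => "a2"
  'c' x 1 => "c1"
  'b' x 1 => "b1"
  'c' x 2 => "c2"
  'b' x 1 => "b1"
Compressed: "b1a2b1a2c1b1c2b1"
Compressed length: 16

16


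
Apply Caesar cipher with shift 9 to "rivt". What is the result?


Caesar cipher: shift "rivt" by 9
  'r' (pos 17) + 9 = pos 0 = 'a'
  'i' (pos 8) + 9 = pos 17 = 'r'
  'v' (pos 21) + 9 = pos 4 = 'e'
  't' (pos 19) + 9 = pos 2 = 'c'
Result: arec

arec


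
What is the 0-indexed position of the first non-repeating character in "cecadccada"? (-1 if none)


Input: cecadccada
Character frequencies:
  'a': 3
  'c': 4
  'd': 2
  'e': 1
Scanning left to right for freq == 1:
  Position 0 ('c'): freq=4, skip
  Position 1 ('e'): unique! => answer = 1

1


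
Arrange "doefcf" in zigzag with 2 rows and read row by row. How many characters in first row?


Zigzag "doefcf" into 2 rows:
Placing characters:
  'd' => row 0
  'o' => row 1
  'e' => row 0
  'f' => row 1
  'c' => row 0
  'f' => row 1
Rows:
  Row 0: "dec"
  Row 1: "off"
First row length: 3

3


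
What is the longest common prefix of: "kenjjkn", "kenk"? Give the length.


Words: kenjjkn, kenk
  Position 0: all 'k' => match
  Position 1: all 'e' => match
  Position 2: all 'n' => match
  Position 3: ('j', 'k') => mismatch, stop
LCP = "ken" (length 3)

3


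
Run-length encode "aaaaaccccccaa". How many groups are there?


Input: aaaaaccccccaa
Scanning for consecutive runs:
  Group 1: 'a' x 5 (positions 0-4)
  Group 2: 'c' x 6 (positions 5-10)
  Group 3: 'a' x 2 (positions 11-12)
Total groups: 3

3


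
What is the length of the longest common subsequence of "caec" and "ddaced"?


LCS of "caec" and "ddaced"
DP table:
           d    d    a    c    e    d
      0    0    0    0    0    0    0
  c   0    0    0    0    1    1    1
  a   0    0    0    1    1    1    1
  e   0    0    0    1    1    2    2
  c   0    0    0    1    2    2    2
LCS length = dp[4][6] = 2

2


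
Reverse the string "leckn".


Input: leckn
Reading characters right to left:
  Position 4: 'n'
  Position 3: 'k'
  Position 2: 'c'
  Position 1: 'e'
  Position 0: 'l'
Reversed: nkcel

nkcel


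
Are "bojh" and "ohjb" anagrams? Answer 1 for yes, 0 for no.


Strings: "bojh", "ohjb"
Sorted first:  bhjo
Sorted second: bhjo
Sorted forms match => anagrams

1


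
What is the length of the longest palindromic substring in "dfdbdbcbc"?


Input: "dfdbdbcbc"
Checking substrings for palindromes:
  [0:3] "dfd" (len 3) => palindrome
  [2:5] "dbd" (len 3) => palindrome
  [3:6] "bdb" (len 3) => palindrome
  [5:8] "bcb" (len 3) => palindrome
  [6:9] "cbc" (len 3) => palindrome
Longest palindromic substring: "dfd" with length 3

3


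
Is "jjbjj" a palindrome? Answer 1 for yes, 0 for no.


Input: jjbjj
Reversed: jjbjj
  Compare pos 0 ('j') with pos 4 ('j'): match
  Compare pos 1 ('j') with pos 3 ('j'): match
Result: palindrome

1


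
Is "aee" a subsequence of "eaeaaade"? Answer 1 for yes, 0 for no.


Check if "aee" is a subsequence of "eaeaaade"
Greedy scan:
  Position 0 ('e'): no match needed
  Position 1 ('a'): matches sub[0] = 'a'
  Position 2 ('e'): matches sub[1] = 'e'
  Position 3 ('a'): no match needed
  Position 4 ('a'): no match needed
  Position 5 ('a'): no match needed
  Position 6 ('d'): no match needed
  Position 7 ('e'): matches sub[2] = 'e'
All 3 characters matched => is a subsequence

1


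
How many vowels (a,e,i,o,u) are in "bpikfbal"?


Input: bpikfbal
Checking each character:
  'b' at position 0: consonant
  'p' at position 1: consonant
  'i' at position 2: vowel (running total: 1)
  'k' at position 3: consonant
  'f' at position 4: consonant
  'b' at position 5: consonant
  'a' at position 6: vowel (running total: 2)
  'l' at position 7: consonant
Total vowels: 2

2


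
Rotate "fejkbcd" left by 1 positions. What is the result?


Input: "fejkbcd", rotate left by 1
First 1 characters: "f"
Remaining characters: "ejkbcd"
Concatenate remaining + first: "ejkbcd" + "f" = "ejkbcdf"

ejkbcdf


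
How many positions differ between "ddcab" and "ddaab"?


Comparing "ddcab" and "ddaab" position by position:
  Position 0: 'd' vs 'd' => same
  Position 1: 'd' vs 'd' => same
  Position 2: 'c' vs 'a' => DIFFER
  Position 3: 'a' vs 'a' => same
  Position 4: 'b' vs 'b' => same
Positions that differ: 1

1


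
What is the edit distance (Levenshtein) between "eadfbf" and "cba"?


Computing edit distance: "eadfbf" -> "cba"
DP table:
           c    b    a
      0    1    2    3
  e   1    1    2    3
  a   2    2    2    2
  d   3    3    3    3
  f   4    4    4    4
  b   5    5    4    5
  f   6    6    5    5
Edit distance = dp[6][3] = 5

5


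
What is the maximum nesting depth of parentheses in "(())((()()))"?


Input: "(())((()()))"
Tracking depth:
  Position 0 '(': depth becomes 1
  Position 1 '(': depth becomes 2
  Position 2 ')': depth becomes 1
  Position 3 ')': depth becomes 0
  Position 4 '(': depth becomes 1
  Position 5 '(': depth becomes 2
  Position 6 '(': depth becomes 3
  Position 7 ')': depth becomes 2
  Position 8 '(': depth becomes 3
  Position 9 ')': depth becomes 2
  Position 10 ')': depth becomes 1
  Position 11 ')': depth becomes 0
Maximum depth reached: 3

3


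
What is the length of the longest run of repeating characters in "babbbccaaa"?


Input: "babbbccaaa"
Scanning for longest run:
  Position 1 ('a'): new char, reset run to 1
  Position 2 ('b'): new char, reset run to 1
  Position 3 ('b'): continues run of 'b', length=2
  Position 4 ('b'): continues run of 'b', length=3
  Position 5 ('c'): new char, reset run to 1
  Position 6 ('c'): continues run of 'c', length=2
  Position 7 ('a'): new char, reset run to 1
  Position 8 ('a'): continues run of 'a', length=2
  Position 9 ('a'): continues run of 'a', length=3
Longest run: 'b' with length 3

3


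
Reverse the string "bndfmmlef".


Input: bndfmmlef
Reading characters right to left:
  Position 8: 'f'
  Position 7: 'e'
  Position 6: 'l'
  Position 5: 'm'
  Position 4: 'm'
  Position 3: 'f'
  Position 2: 'd'
  Position 1: 'n'
  Position 0: 'b'
Reversed: felmmfdnb

felmmfdnb


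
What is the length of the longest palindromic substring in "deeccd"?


Input: "deeccd"
Checking substrings for palindromes:
  [1:3] "ee" (len 2) => palindrome
  [3:5] "cc" (len 2) => palindrome
Longest palindromic substring: "ee" with length 2

2


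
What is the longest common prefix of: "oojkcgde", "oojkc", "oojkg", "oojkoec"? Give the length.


Words: oojkcgde, oojkc, oojkg, oojkoec
  Position 0: all 'o' => match
  Position 1: all 'o' => match
  Position 2: all 'j' => match
  Position 3: all 'k' => match
  Position 4: ('c', 'c', 'g', 'o') => mismatch, stop
LCP = "oojk" (length 4)

4


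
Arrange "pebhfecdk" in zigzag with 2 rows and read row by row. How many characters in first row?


Zigzag "pebhfecdk" into 2 rows:
Placing characters:
  'p' => row 0
  'e' => row 1
  'b' => row 0
  'h' => row 1
  'f' => row 0
  'e' => row 1
  'c' => row 0
  'd' => row 1
  'k' => row 0
Rows:
  Row 0: "pbfck"
  Row 1: "ehed"
First row length: 5

5


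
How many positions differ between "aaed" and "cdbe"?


Comparing "aaed" and "cdbe" position by position:
  Position 0: 'a' vs 'c' => DIFFER
  Position 1: 'a' vs 'd' => DIFFER
  Position 2: 'e' vs 'b' => DIFFER
  Position 3: 'd' vs 'e' => DIFFER
Positions that differ: 4

4


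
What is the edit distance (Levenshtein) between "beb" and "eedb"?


Computing edit distance: "beb" -> "eedb"
DP table:
           e    e    d    b
      0    1    2    3    4
  b   1    1    2    3    3
  e   2    1    1    2    3
  b   3    2    2    2    2
Edit distance = dp[3][4] = 2

2


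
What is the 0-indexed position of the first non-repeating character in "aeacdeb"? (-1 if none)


Input: aeacdeb
Character frequencies:
  'a': 2
  'b': 1
  'c': 1
  'd': 1
  'e': 2
Scanning left to right for freq == 1:
  Position 0 ('a'): freq=2, skip
  Position 1 ('e'): freq=2, skip
  Position 2 ('a'): freq=2, skip
  Position 3 ('c'): unique! => answer = 3

3


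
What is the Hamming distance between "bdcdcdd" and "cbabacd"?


Comparing "bdcdcdd" and "cbabacd" position by position:
  Position 0: 'b' vs 'c' => differ
  Position 1: 'd' vs 'b' => differ
  Position 2: 'c' vs 'a' => differ
  Position 3: 'd' vs 'b' => differ
  Position 4: 'c' vs 'a' => differ
  Position 5: 'd' vs 'c' => differ
  Position 6: 'd' vs 'd' => same
Total differences (Hamming distance): 6

6


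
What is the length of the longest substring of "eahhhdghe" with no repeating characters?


Input: "eahhhdghe"
Sliding window (track last position of each char):
  Position 0 ('e'): window [0,0] length 1 -- new best
  Position 1 ('a'): window [0,1] length 2 -- new best
  Position 2 ('h'): window [0,2] length 3 -- new best
  Position 3 ('h'): repeat (last at 2), move window start to 3
  Position 3 ('h'): window [3,3] length 1
  Position 4 ('h'): repeat (last at 3), move window start to 4
  Position 4 ('h'): window [4,4] length 1
  Position 5 ('d'): window [4,5] length 2
  Position 6 ('g'): window [4,6] length 3
  Position 7 ('h'): repeat (last at 4), move window start to 5
  Position 7 ('h'): window [5,7] length 3
  Position 8 ('e'): window [5,8] length 4 -- new best
Longest substring with no repeats: "dghe" with length 4

4


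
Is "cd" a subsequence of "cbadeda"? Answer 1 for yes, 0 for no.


Check if "cd" is a subsequence of "cbadeda"
Greedy scan:
  Position 0 ('c'): matches sub[0] = 'c'
  Position 1 ('b'): no match needed
  Position 2 ('a'): no match needed
  Position 3 ('d'): matches sub[1] = 'd'
  Position 4 ('e'): no match needed
  Position 5 ('d'): no match needed
  Position 6 ('a'): no match needed
All 2 characters matched => is a subsequence

1


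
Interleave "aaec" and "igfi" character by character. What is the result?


Interleaving "aaec" and "igfi":
  Position 0: 'a' from first, 'i' from second => "ai"
  Position 1: 'a' from first, 'g' from second => "ag"
  Position 2: 'e' from first, 'f' from second => "ef"
  Position 3: 'c' from first, 'i' from second => "ci"
Result: aiagefci

aiagefci


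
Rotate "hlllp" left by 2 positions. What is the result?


Input: "hlllp", rotate left by 2
First 2 characters: "hl"
Remaining characters: "llp"
Concatenate remaining + first: "llp" + "hl" = "llphl"

llphl


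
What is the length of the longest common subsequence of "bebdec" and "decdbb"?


LCS of "bebdec" and "decdbb"
DP table:
           d    e    c    d    b    b
      0    0    0    0    0    0    0
  b   0    0    0    0    0    1    1
  e   0    0    1    1    1    1    1
  b   0    0    1    1    1    2    2
  d   0    1    1    1    2    2    2
  e   0    1    2    2    2    2    2
  c   0    1    2    3    3    3    3
LCS length = dp[6][6] = 3

3


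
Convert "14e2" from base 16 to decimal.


Input: "14e2" in base 16
Positional expansion:
  Digit '1' (value 1) x 16^3 = 4096
  Digit '4' (value 4) x 16^2 = 1024
  Digit 'e' (value 14) x 16^1 = 224
  Digit '2' (value 2) x 16^0 = 2
Sum = 5346

5346


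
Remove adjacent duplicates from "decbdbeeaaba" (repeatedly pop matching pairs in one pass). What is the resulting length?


Input: decbdbeeaaba
Stack-based adjacent duplicate removal:
  Read 'd': push. Stack: d
  Read 'e': push. Stack: de
  Read 'c': push. Stack: dec
  Read 'b': push. Stack: decb
  Read 'd': push. Stack: decbd
  Read 'b': push. Stack: decbdb
  Read 'e': push. Stack: decbdbe
  Read 'e': matches stack top 'e' => pop. Stack: decbdb
  Read 'a': push. Stack: decbdba
  Read 'a': matches stack top 'a' => pop. Stack: decbdb
  Read 'b': matches stack top 'b' => pop. Stack: decbd
  Read 'a': push. Stack: decbda
Final stack: "decbda" (length 6)

6


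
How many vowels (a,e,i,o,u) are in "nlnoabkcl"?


Input: nlnoabkcl
Checking each character:
  'n' at position 0: consonant
  'l' at position 1: consonant
  'n' at position 2: consonant
  'o' at position 3: vowel (running total: 1)
  'a' at position 4: vowel (running total: 2)
  'b' at position 5: consonant
  'k' at position 6: consonant
  'c' at position 7: consonant
  'l' at position 8: consonant
Total vowels: 2

2


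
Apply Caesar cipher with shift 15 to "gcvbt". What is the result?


Caesar cipher: shift "gcvbt" by 15
  'g' (pos 6) + 15 = pos 21 = 'v'
  'c' (pos 2) + 15 = pos 17 = 'r'
  'v' (pos 21) + 15 = pos 10 = 'k'
  'b' (pos 1) + 15 = pos 16 = 'q'
  't' (pos 19) + 15 = pos 8 = 'i'
Result: vrkqi

vrkqi


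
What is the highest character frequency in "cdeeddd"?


Input: cdeeddd
Character counts:
  'c': 1
  'd': 4
  'e': 2
Maximum frequency: 4

4


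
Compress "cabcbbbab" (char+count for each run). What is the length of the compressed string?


Input: cabcbbbab
Runs:
  'c' x 1 => "c1"
  'a' x 1 => "a1"
  'b' x 1 => "b1"
  'c' x 1 => "c1"
  'b' x 3 => "b3"
  'a' x 1 => "a1"
  'b' x 1 => "b1"
Compressed: "c1a1b1c1b3a1b1"
Compressed length: 14

14


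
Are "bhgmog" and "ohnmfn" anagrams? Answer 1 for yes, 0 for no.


Strings: "bhgmog", "ohnmfn"
Sorted first:  bgghmo
Sorted second: fhmnno
Differ at position 0: 'b' vs 'f' => not anagrams

0


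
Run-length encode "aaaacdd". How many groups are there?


Input: aaaacdd
Scanning for consecutive runs:
  Group 1: 'a' x 4 (positions 0-3)
  Group 2: 'c' x 1 (positions 4-4)
  Group 3: 'd' x 2 (positions 5-6)
Total groups: 3

3


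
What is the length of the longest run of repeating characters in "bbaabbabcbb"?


Input: "bbaabbabcbb"
Scanning for longest run:
  Position 1 ('b'): continues run of 'b', length=2
  Position 2 ('a'): new char, reset run to 1
  Position 3 ('a'): continues run of 'a', length=2
  Position 4 ('b'): new char, reset run to 1
  Position 5 ('b'): continues run of 'b', length=2
  Position 6 ('a'): new char, reset run to 1
  Position 7 ('b'): new char, reset run to 1
  Position 8 ('c'): new char, reset run to 1
  Position 9 ('b'): new char, reset run to 1
  Position 10 ('b'): continues run of 'b', length=2
Longest run: 'b' with length 2

2


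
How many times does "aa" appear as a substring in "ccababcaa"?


Searching for "aa" in "ccababcaa"
Scanning each position:
  Position 0: "cc" => no
  Position 1: "ca" => no
  Position 2: "ab" => no
  Position 3: "ba" => no
  Position 4: "ab" => no
  Position 5: "bc" => no
  Position 6: "ca" => no
  Position 7: "aa" => MATCH
Total occurrences: 1

1


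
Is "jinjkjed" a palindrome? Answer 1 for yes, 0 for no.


Input: jinjkjed
Reversed: dejkjnij
  Compare pos 0 ('j') with pos 7 ('d'): MISMATCH
  Compare pos 1 ('i') with pos 6 ('e'): MISMATCH
  Compare pos 2 ('n') with pos 5 ('j'): MISMATCH
  Compare pos 3 ('j') with pos 4 ('k'): MISMATCH
Result: not a palindrome

0


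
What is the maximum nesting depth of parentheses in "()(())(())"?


Input: "()(())(())"
Tracking depth:
  Position 0 '(': depth becomes 1
  Position 1 ')': depth becomes 0
  Position 2 '(': depth becomes 1
  Position 3 '(': depth becomes 2
  Position 4 ')': depth becomes 1
  Position 5 ')': depth becomes 0
  Position 6 '(': depth becomes 1
  Position 7 '(': depth becomes 2
  Position 8 ')': depth becomes 1
  Position 9 ')': depth becomes 0
Maximum depth reached: 2

2


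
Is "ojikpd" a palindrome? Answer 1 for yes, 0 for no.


Input: ojikpd
Reversed: dpkijo
  Compare pos 0 ('o') with pos 5 ('d'): MISMATCH
  Compare pos 1 ('j') with pos 4 ('p'): MISMATCH
  Compare pos 2 ('i') with pos 3 ('k'): MISMATCH
Result: not a palindrome

0


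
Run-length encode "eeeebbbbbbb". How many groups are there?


Input: eeeebbbbbbb
Scanning for consecutive runs:
  Group 1: 'e' x 4 (positions 0-3)
  Group 2: 'b' x 7 (positions 4-10)
Total groups: 2

2


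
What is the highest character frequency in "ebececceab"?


Input: ebececceab
Character counts:
  'a': 1
  'b': 2
  'c': 3
  'e': 4
Maximum frequency: 4

4


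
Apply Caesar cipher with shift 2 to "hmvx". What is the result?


Caesar cipher: shift "hmvx" by 2
  'h' (pos 7) + 2 = pos 9 = 'j'
  'm' (pos 12) + 2 = pos 14 = 'o'
  'v' (pos 21) + 2 = pos 23 = 'x'
  'x' (pos 23) + 2 = pos 25 = 'z'
Result: joxz

joxz


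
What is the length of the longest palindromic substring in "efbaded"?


Input: "efbaded"
Checking substrings for palindromes:
  [4:7] "ded" (len 3) => palindrome
Longest palindromic substring: "ded" with length 3

3


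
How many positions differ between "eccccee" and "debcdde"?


Comparing "eccccee" and "debcdde" position by position:
  Position 0: 'e' vs 'd' => DIFFER
  Position 1: 'c' vs 'e' => DIFFER
  Position 2: 'c' vs 'b' => DIFFER
  Position 3: 'c' vs 'c' => same
  Position 4: 'c' vs 'd' => DIFFER
  Position 5: 'e' vs 'd' => DIFFER
  Position 6: 'e' vs 'e' => same
Positions that differ: 5

5


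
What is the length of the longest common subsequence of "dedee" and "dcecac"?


LCS of "dedee" and "dcecac"
DP table:
           d    c    e    c    a    c
      0    0    0    0    0    0    0
  d   0    1    1    1    1    1    1
  e   0    1    1    2    2    2    2
  d   0    1    1    2    2    2    2
  e   0    1    1    2    2    2    2
  e   0    1    1    2    2    2    2
LCS length = dp[5][6] = 2

2


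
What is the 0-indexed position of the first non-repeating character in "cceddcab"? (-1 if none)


Input: cceddcab
Character frequencies:
  'a': 1
  'b': 1
  'c': 3
  'd': 2
  'e': 1
Scanning left to right for freq == 1:
  Position 0 ('c'): freq=3, skip
  Position 1 ('c'): freq=3, skip
  Position 2 ('e'): unique! => answer = 2

2


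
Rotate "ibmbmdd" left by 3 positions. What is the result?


Input: "ibmbmdd", rotate left by 3
First 3 characters: "ibm"
Remaining characters: "bmdd"
Concatenate remaining + first: "bmdd" + "ibm" = "bmddibm"

bmddibm


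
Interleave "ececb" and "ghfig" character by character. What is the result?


Interleaving "ececb" and "ghfig":
  Position 0: 'e' from first, 'g' from second => "eg"
  Position 1: 'c' from first, 'h' from second => "ch"
  Position 2: 'e' from first, 'f' from second => "ef"
  Position 3: 'c' from first, 'i' from second => "ci"
  Position 4: 'b' from first, 'g' from second => "bg"
Result: egchefcibg

egchefcibg


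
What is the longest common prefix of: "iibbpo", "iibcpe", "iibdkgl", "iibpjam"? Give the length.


Words: iibbpo, iibcpe, iibdkgl, iibpjam
  Position 0: all 'i' => match
  Position 1: all 'i' => match
  Position 2: all 'b' => match
  Position 3: ('b', 'c', 'd', 'p') => mismatch, stop
LCP = "iib" (length 3)

3


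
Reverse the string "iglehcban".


Input: iglehcban
Reading characters right to left:
  Position 8: 'n'
  Position 7: 'a'
  Position 6: 'b'
  Position 5: 'c'
  Position 4: 'h'
  Position 3: 'e'
  Position 2: 'l'
  Position 1: 'g'
  Position 0: 'i'
Reversed: nabchelgi

nabchelgi


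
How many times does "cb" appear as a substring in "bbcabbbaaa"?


Searching for "cb" in "bbcabbbaaa"
Scanning each position:
  Position 0: "bb" => no
  Position 1: "bc" => no
  Position 2: "ca" => no
  Position 3: "ab" => no
  Position 4: "bb" => no
  Position 5: "bb" => no
  Position 6: "ba" => no
  Position 7: "aa" => no
  Position 8: "aa" => no
Total occurrences: 0

0


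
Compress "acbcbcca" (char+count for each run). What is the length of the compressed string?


Input: acbcbcca
Runs:
  'a' x 1 => "a1"
  'c' x 1 => "c1"
  'b' x 1 => "b1"
  'c' x 1 => "c1"
  'b' x 1 => "b1"
  'c' x 2 => "c2"
  'a' x 1 => "a1"
Compressed: "a1c1b1c1b1c2a1"
Compressed length: 14

14


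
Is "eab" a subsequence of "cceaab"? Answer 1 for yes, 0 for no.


Check if "eab" is a subsequence of "cceaab"
Greedy scan:
  Position 0 ('c'): no match needed
  Position 1 ('c'): no match needed
  Position 2 ('e'): matches sub[0] = 'e'
  Position 3 ('a'): matches sub[1] = 'a'
  Position 4 ('a'): no match needed
  Position 5 ('b'): matches sub[2] = 'b'
All 3 characters matched => is a subsequence

1


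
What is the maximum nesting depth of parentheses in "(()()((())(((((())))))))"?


Input: "(()()((())(((((())))))))"
Tracking depth:
  Position 0 '(': depth becomes 1
  Position 1 '(': depth becomes 2
  Position 2 ')': depth becomes 1
  Position 3 '(': depth becomes 2
  Position 4 ')': depth becomes 1
  Position 5 '(': depth becomes 2
  Position 6 '(': depth becomes 3
  Position 7 '(': depth becomes 4
  Position 8 ')': depth becomes 3
  Position 9 ')': depth becomes 2
  Position 10 '(': depth becomes 3
  Position 11 '(': depth becomes 4
  Position 12 '(': depth becomes 5
  Position 13 '(': depth becomes 6
  Position 14 '(': depth becomes 7
  Position 15 '(': depth becomes 8
  Position 16 ')': depth becomes 7
  Position 17 ')': depth becomes 6
  Position 18 ')': depth becomes 5
  Position 19 ')': depth becomes 4
  Position 20 ')': depth becomes 3
  Position 21 ')': depth becomes 2
  Position 22 ')': depth becomes 1
  Position 23 ')': depth becomes 0
Maximum depth reached: 8

8


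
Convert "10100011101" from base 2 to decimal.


Input: "10100011101" in base 2
Positional expansion:
  Digit '1' (value 1) x 2^10 = 1024
  Digit '0' (value 0) x 2^9 = 0
  Digit '1' (value 1) x 2^8 = 256
  Digit '0' (value 0) x 2^7 = 0
  Digit '0' (value 0) x 2^6 = 0
  Digit '0' (value 0) x 2^5 = 0
  Digit '1' (value 1) x 2^4 = 16
  Digit '1' (value 1) x 2^3 = 8
  Digit '1' (value 1) x 2^2 = 4
  Digit '0' (value 0) x 2^1 = 0
  Digit '1' (value 1) x 2^0 = 1
Sum = 1309

1309


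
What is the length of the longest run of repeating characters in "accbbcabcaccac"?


Input: "accbbcabcaccac"
Scanning for longest run:
  Position 1 ('c'): new char, reset run to 1
  Position 2 ('c'): continues run of 'c', length=2
  Position 3 ('b'): new char, reset run to 1
  Position 4 ('b'): continues run of 'b', length=2
  Position 5 ('c'): new char, reset run to 1
  Position 6 ('a'): new char, reset run to 1
  Position 7 ('b'): new char, reset run to 1
  Position 8 ('c'): new char, reset run to 1
  Position 9 ('a'): new char, reset run to 1
  Position 10 ('c'): new char, reset run to 1
  Position 11 ('c'): continues run of 'c', length=2
  Position 12 ('a'): new char, reset run to 1
  Position 13 ('c'): new char, reset run to 1
Longest run: 'c' with length 2

2


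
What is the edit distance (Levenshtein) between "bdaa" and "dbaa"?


Computing edit distance: "bdaa" -> "dbaa"
DP table:
           d    b    a    a
      0    1    2    3    4
  b   1    1    1    2    3
  d   2    1    2    2    3
  a   3    2    2    2    2
  a   4    3    3    2    2
Edit distance = dp[4][4] = 2

2


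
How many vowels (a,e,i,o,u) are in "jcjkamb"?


Input: jcjkamb
Checking each character:
  'j' at position 0: consonant
  'c' at position 1: consonant
  'j' at position 2: consonant
  'k' at position 3: consonant
  'a' at position 4: vowel (running total: 1)
  'm' at position 5: consonant
  'b' at position 6: consonant
Total vowels: 1

1


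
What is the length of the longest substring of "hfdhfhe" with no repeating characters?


Input: "hfdhfhe"
Sliding window (track last position of each char):
  Position 0 ('h'): window [0,0] length 1 -- new best
  Position 1 ('f'): window [0,1] length 2 -- new best
  Position 2 ('d'): window [0,2] length 3 -- new best
  Position 3 ('h'): repeat (last at 0), move window start to 1
  Position 3 ('h'): window [1,3] length 3
  Position 4 ('f'): repeat (last at 1), move window start to 2
  Position 4 ('f'): window [2,4] length 3
  Position 5 ('h'): repeat (last at 3), move window start to 4
  Position 5 ('h'): window [4,5] length 2
  Position 6 ('e'): window [4,6] length 3
Longest substring with no repeats: "hfd" with length 3

3


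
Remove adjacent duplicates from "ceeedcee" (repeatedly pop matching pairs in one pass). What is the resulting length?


Input: ceeedcee
Stack-based adjacent duplicate removal:
  Read 'c': push. Stack: c
  Read 'e': push. Stack: ce
  Read 'e': matches stack top 'e' => pop. Stack: c
  Read 'e': push. Stack: ce
  Read 'd': push. Stack: ced
  Read 'c': push. Stack: cedc
  Read 'e': push. Stack: cedce
  Read 'e': matches stack top 'e' => pop. Stack: cedc
Final stack: "cedc" (length 4)

4


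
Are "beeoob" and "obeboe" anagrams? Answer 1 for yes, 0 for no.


Strings: "beeoob", "obeboe"
Sorted first:  bbeeoo
Sorted second: bbeeoo
Sorted forms match => anagrams

1


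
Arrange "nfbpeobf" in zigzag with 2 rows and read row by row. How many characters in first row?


Zigzag "nfbpeobf" into 2 rows:
Placing characters:
  'n' => row 0
  'f' => row 1
  'b' => row 0
  'p' => row 1
  'e' => row 0
  'o' => row 1
  'b' => row 0
  'f' => row 1
Rows:
  Row 0: "nbeb"
  Row 1: "fpof"
First row length: 4

4


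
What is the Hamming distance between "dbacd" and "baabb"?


Comparing "dbacd" and "baabb" position by position:
  Position 0: 'd' vs 'b' => differ
  Position 1: 'b' vs 'a' => differ
  Position 2: 'a' vs 'a' => same
  Position 3: 'c' vs 'b' => differ
  Position 4: 'd' vs 'b' => differ
Total differences (Hamming distance): 4

4


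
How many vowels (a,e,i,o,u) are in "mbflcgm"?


Input: mbflcgm
Checking each character:
  'm' at position 0: consonant
  'b' at position 1: consonant
  'f' at position 2: consonant
  'l' at position 3: consonant
  'c' at position 4: consonant
  'g' at position 5: consonant
  'm' at position 6: consonant
Total vowels: 0

0


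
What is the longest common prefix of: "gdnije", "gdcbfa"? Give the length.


Words: gdnije, gdcbfa
  Position 0: all 'g' => match
  Position 1: all 'd' => match
  Position 2: ('n', 'c') => mismatch, stop
LCP = "gd" (length 2)

2


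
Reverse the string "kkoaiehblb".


Input: kkoaiehblb
Reading characters right to left:
  Position 9: 'b'
  Position 8: 'l'
  Position 7: 'b'
  Position 6: 'h'
  Position 5: 'e'
  Position 4: 'i'
  Position 3: 'a'
  Position 2: 'o'
  Position 1: 'k'
  Position 0: 'k'
Reversed: blbheiaokk

blbheiaokk


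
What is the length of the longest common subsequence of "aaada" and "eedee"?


LCS of "aaada" and "eedee"
DP table:
           e    e    d    e    e
      0    0    0    0    0    0
  a   0    0    0    0    0    0
  a   0    0    0    0    0    0
  a   0    0    0    0    0    0
  d   0    0    0    1    1    1
  a   0    0    0    1    1    1
LCS length = dp[5][5] = 1

1


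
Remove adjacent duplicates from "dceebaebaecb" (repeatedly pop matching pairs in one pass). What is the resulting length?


Input: dceebaebaecb
Stack-based adjacent duplicate removal:
  Read 'd': push. Stack: d
  Read 'c': push. Stack: dc
  Read 'e': push. Stack: dce
  Read 'e': matches stack top 'e' => pop. Stack: dc
  Read 'b': push. Stack: dcb
  Read 'a': push. Stack: dcba
  Read 'e': push. Stack: dcbae
  Read 'b': push. Stack: dcbaeb
  Read 'a': push. Stack: dcbaeba
  Read 'e': push. Stack: dcbaebae
  Read 'c': push. Stack: dcbaebaec
  Read 'b': push. Stack: dcbaebaecb
Final stack: "dcbaebaecb" (length 10)

10


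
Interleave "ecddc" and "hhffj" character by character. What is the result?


Interleaving "ecddc" and "hhffj":
  Position 0: 'e' from first, 'h' from second => "eh"
  Position 1: 'c' from first, 'h' from second => "ch"
  Position 2: 'd' from first, 'f' from second => "df"
  Position 3: 'd' from first, 'f' from second => "df"
  Position 4: 'c' from first, 'j' from second => "cj"
Result: ehchdfdfcj

ehchdfdfcj


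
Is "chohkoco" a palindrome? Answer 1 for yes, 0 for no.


Input: chohkoco
Reversed: ocokhohc
  Compare pos 0 ('c') with pos 7 ('o'): MISMATCH
  Compare pos 1 ('h') with pos 6 ('c'): MISMATCH
  Compare pos 2 ('o') with pos 5 ('o'): match
  Compare pos 3 ('h') with pos 4 ('k'): MISMATCH
Result: not a palindrome

0


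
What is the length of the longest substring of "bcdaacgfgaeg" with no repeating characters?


Input: "bcdaacgfgaeg"
Sliding window (track last position of each char):
  Position 0 ('b'): window [0,0] length 1 -- new best
  Position 1 ('c'): window [0,1] length 2 -- new best
  Position 2 ('d'): window [0,2] length 3 -- new best
  Position 3 ('a'): window [0,3] length 4 -- new best
  Position 4 ('a'): repeat (last at 3), move window start to 4
  Position 4 ('a'): window [4,4] length 1
  Position 5 ('c'): window [4,5] length 2
  Position 6 ('g'): window [4,6] length 3
  Position 7 ('f'): window [4,7] length 4
  Position 8 ('g'): repeat (last at 6), move window start to 7
  Position 8 ('g'): window [7,8] length 2
  Position 9 ('a'): window [7,9] length 3
  Position 10 ('e'): window [7,10] length 4
  Position 11 ('g'): repeat (last at 8), move window start to 9
  Position 11 ('g'): window [9,11] length 3
Longest substring with no repeats: "bcda" with length 4

4
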